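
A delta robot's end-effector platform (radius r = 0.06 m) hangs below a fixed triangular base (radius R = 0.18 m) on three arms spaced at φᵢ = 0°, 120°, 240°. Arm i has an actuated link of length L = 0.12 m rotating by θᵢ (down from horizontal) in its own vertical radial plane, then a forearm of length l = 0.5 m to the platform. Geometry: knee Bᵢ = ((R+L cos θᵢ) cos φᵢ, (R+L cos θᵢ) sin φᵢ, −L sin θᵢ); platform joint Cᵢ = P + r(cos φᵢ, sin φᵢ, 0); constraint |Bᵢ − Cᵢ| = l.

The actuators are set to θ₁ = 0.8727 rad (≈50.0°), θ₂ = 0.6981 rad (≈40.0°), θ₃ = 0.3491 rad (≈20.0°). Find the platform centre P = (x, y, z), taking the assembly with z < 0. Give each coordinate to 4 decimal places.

(-0.0632, -0.0531, -0.5155)

arm 1 at φ=0.0°: ρ1 = 0.1971;  S1 = (0.1971, 0.0000, -0.0919)
arm 2 at φ=120.0°: ρ2 = 0.2119;  S2 = (-0.1060, 0.1835, -0.0771)
φ3=240.0°: virtual centre (-0.1164, -0.2016, -0.0410), radius l
eliminate P² terms by subtracting sphere 1 from 2 and 3
plane₁₂: -0.6062x+0.3671y+0.0296z = 0.0036
det = 0.4746;  x = -0.0096+0.1039z,  y = -0.0062+0.0909z
sphere 1 gives Az²+Bz+C=0 with A=1.0190, B=0.1398, C=-0.1988;  B²−4AC=0.8297;  roots -0.5155, 0.3783;  negative root z = -0.5155
x = -0.0632, y = -0.0531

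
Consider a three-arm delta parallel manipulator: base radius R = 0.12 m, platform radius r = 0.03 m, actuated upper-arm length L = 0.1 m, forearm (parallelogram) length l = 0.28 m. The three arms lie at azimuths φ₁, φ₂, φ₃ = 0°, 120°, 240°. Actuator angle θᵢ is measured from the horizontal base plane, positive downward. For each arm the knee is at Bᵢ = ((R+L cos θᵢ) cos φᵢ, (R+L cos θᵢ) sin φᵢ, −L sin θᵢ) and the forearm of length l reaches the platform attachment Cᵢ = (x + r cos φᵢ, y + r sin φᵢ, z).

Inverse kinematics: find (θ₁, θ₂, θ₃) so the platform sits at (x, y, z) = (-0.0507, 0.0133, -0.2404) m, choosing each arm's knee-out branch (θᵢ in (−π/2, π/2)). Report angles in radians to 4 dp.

rotate P by −φ1: (-0.0507, 0.0133, -0.2404)
  A=0.1407, B=-0.2404, C=(l²−L²−A²−y'²−z²)/(2L)=-0.0468
  γ=atan2(-0.2404,0.1407)=-1.0413;  ψ=arccos(-0.1681)=1.7397;  θ1=γ+ψ≈0.6984
arm 2 (φ=120.0°): x'=0.0369, y'=0.0373
  e−x'=0.0531;  (l²−L²−(e−x')²−y'²−z²)/2L = 0.0320
  √(A²+B²)=0.2462;  θ2 = -1.3533+1.4405 ≈ 0.0872
rotate P by −φ3: (0.0138, -0.0506, -0.2404)
  e−x'=0.0762;  (l²−L²−(e−x')²−y'²−z²)/2L = 0.0113
  √(A²+B²)=0.2522;  θ3 = -1.2640+1.5262 ≈ 0.2622

θ₁ = 0.6984, θ₂ = 0.0872, θ₃ = 0.2622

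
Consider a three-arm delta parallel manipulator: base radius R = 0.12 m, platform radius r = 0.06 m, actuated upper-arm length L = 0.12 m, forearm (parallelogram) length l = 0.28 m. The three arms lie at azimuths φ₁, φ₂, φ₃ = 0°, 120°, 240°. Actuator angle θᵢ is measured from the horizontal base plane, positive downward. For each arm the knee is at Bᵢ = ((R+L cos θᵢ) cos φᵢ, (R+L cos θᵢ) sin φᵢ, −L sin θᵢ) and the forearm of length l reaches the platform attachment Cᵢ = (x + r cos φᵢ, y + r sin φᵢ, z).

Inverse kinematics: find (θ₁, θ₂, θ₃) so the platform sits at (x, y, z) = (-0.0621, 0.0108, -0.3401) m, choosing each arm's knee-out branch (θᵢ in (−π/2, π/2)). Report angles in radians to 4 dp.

φ1=0.0° → target in arm frame (-0.0621, 0.0108)
  A=0.1221, B=-0.3401, C=(l²−L²−A²−y'²−z²)/(2L)=-0.2779
  √(A²+B²)=0.3614;  θ1 = -1.2261+2.4481 ≈ 1.2220
φ2=120.0° → target in arm frame (0.0404, 0.0484)
  A cos θ + B sin θ = C:  0.0196·cos θ + -0.3401·sin θ = -0.2266
  √(A²+B²)=0.3407;  θ2 = -1.5132+2.2987 ≈ 0.7854
rotate P by −φ3: (0.0217, -0.0592, -0.3401)
  e−x'=0.0383;  (l²−L²−(e−x')²−y'²−z²)/2L = -0.2360
  √(A²+B²)=0.3423;  θ3 = -1.4586+2.3316 ≈ 0.8730

θ₁ = 1.2220, θ₂ = 0.7854, θ₃ = 0.8730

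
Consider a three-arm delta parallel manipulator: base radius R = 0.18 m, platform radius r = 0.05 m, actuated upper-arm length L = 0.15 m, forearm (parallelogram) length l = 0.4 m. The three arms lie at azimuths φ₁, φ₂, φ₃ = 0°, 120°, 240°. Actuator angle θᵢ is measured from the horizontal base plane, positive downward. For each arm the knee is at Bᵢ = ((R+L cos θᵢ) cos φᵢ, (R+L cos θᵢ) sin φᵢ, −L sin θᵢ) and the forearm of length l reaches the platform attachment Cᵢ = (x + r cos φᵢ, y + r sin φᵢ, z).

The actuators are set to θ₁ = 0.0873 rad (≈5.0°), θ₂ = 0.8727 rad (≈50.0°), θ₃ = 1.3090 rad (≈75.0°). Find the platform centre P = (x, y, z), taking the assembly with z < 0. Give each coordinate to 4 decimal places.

φ1=0.0°: virtual centre (0.2794, 0.0000, -0.0131), radius l
S2 = (0.2264·cos120.0°, 0.2264·sin120.0°, -0.1149) = (-0.1132, 0.1961, -0.1149)
φ3=240.0°: virtual centre (-0.0844, -0.1462, -0.1449), radius l
subtract pairs → two planes through P
[-0.7853 0.3922 -0.2037]·P = -0.0138;  [-0.7277 -0.2924 -0.2636]·P = -0.0288
det = 0.5150;  x = 0.0297+-0.3164z,  y = 0.0244+-0.1142z
sphere 1 gives Az²+Bz+C=0 with A=1.1131, B=0.1786, C=-0.0969;  B²−4AC=0.4633;  roots -0.3860, 0.2255;  negative root z = -0.3860
x = 0.1518, y = 0.0685

(0.1518, 0.0685, -0.3860)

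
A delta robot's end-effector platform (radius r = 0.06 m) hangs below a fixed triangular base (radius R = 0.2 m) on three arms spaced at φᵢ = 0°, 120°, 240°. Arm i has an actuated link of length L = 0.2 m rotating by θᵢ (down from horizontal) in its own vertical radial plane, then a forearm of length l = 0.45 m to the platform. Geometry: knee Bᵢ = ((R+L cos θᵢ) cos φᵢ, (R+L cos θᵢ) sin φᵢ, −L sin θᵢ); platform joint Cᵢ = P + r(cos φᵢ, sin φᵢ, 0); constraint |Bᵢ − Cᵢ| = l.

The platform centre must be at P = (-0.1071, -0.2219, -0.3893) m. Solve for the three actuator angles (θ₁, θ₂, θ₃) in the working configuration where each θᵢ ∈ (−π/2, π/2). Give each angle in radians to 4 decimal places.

rotate P by −φ1: (-0.1071, -0.2219, -0.3893)
  e−x'=0.2471;  (l²−L²−(e−x')²−y'²−z²)/2L = -0.2484
  γ=atan2(-0.3893,0.2471)=-1.0052;  ψ=arccos(-0.5387)=2.1397;  θ1=γ+ψ≈1.1344
φ2=120.0° → target in arm frame (-0.1386, 0.2037)
  e−x'=0.2786;  (l²−L²−(e−x')²−y'²−z²)/2L = -0.2704
  √(A²+B²)=0.4787;  θ2 = -0.9496+2.1711 ≈ 1.2215
φ3=240.0° → target in arm frame (0.2457, 0.0182)
  e−x'=-0.1057;  (l²−L²−(e−x')²−y'²−z²)/2L = -0.0014
  √(A²+B²)=0.4034;  θ3 = -1.8360+1.5743 ≈ -0.2617

θ₁ = 1.1344, θ₂ = 1.2215, θ₃ = -0.2617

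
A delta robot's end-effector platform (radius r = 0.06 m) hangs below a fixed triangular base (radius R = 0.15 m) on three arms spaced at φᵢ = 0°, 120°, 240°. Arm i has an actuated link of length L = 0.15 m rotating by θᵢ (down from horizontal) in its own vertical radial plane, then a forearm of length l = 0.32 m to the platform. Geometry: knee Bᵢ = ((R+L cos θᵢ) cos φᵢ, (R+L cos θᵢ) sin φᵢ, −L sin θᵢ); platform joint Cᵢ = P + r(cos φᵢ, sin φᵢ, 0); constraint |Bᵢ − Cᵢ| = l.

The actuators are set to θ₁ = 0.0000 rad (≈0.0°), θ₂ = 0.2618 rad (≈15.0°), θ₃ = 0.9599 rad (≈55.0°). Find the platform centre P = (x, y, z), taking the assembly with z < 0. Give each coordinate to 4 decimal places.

φ1=0.0°: virtual centre (0.2400, 0.0000, 0.0000), radius l
centre 2 = (0.2349·cos120.0°, 0.2349·sin120.0°, -0.0388) = (-0.1174, 0.2034, -0.0388)
arm 3 at φ=240.0°: (R−r)+L cos θ3 = 0.1760;  centre 3 = (-0.0880, -0.1525, -0.1229)
subtract pairs → two planes through P
plane₁₂: -0.7149x+0.4068y+-0.0776z = -0.0009
Cramer: x(z) = 0.0102-0.2550z;  y(z) = 0.0157-0.2573z
into |P−centre ₁|² = l²: 1.1312z² + 0.1091z + -0.0494 = 0;  Δ = 0.2353;  z = -0.2626 or 0.1662 → z<0 root = -0.2626
x = 0.0772, y = 0.0833

(0.0772, 0.0833, -0.2626)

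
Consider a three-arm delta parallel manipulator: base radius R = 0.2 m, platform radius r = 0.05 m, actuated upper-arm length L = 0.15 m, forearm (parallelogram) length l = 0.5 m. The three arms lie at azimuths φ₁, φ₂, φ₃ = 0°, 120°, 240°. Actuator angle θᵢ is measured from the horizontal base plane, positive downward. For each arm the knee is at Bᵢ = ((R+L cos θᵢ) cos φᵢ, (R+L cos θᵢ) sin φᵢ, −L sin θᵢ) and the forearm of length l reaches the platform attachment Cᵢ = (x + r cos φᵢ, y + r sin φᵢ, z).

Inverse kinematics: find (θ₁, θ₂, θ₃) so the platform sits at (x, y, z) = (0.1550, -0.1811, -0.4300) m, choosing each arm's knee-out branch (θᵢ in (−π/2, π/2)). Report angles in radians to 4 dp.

arm 1 (φ=0.0°): x'=0.1550, y'=-0.1811
  e−x'=-0.0050;  (l²−L²−(e−x')²−y'²−z²)/2L = 0.0326
  γ=atan2(-0.4300,-0.0050)=-1.5824;  ψ=arccos(0.0758)=1.4949;  θ1=γ+ψ≈-0.0875
rotate P by −φ2: (-0.2343, -0.0437, -0.4300)
  e−x'=0.3843;  (l²−L²−(e−x')²−y'²−z²)/2L = -0.3567
  γ=atan2(-0.4300,0.3843)=-0.8414;  ψ=arccos(-0.6186)=2.2377;  θ2=γ+ψ≈1.3963
arm 3 (φ=240.0°): x'=0.0793, y'=0.2248
  A=0.0707, B=-0.4300, C=(l²−L²−A²−y'²−z²)/(2L)=-0.0431
  √(A²+B²)=0.4358;  θ3 = -1.4079+1.6698 ≈ 0.2619

θ₁ = -0.0875, θ₂ = 1.3963, θ₃ = 0.2619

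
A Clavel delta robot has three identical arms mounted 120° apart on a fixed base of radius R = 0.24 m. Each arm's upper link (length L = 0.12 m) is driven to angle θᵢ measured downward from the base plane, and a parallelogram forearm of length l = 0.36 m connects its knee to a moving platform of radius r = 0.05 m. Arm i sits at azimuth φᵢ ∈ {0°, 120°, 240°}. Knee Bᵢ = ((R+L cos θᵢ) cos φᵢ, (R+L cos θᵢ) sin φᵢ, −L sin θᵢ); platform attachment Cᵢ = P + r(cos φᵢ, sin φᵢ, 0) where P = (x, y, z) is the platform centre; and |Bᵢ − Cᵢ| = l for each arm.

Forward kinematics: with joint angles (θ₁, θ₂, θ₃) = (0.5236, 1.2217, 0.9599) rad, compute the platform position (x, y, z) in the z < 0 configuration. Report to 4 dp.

(0.0594, -0.0257, -0.3319)

centre 1 = (0.2939·cos0.0°, 0.2939·sin0.0°, -0.0600) = (0.2939, 0.0000, -0.0600)
centre 2 = (0.2310·cos120.0°, 0.2310·sin120.0°, -0.1128) = (-0.1155, 0.2001, -0.1128)
arm 3 at φ=240.0°: (R−r)+L cos θ3 = 0.2588;  centre 3 = (-0.1294, -0.2242, -0.0983)
subtract pairs → two planes through P
linear system: -0.8189x+0.4002y = -0.0239−-0.1055z; -0.8467x+-0.4483y = -0.0133−-0.0766z
Cramer: x(z) = 0.0227-0.1104z;  y(z) = -0.0132+0.0377z
sphere 1 gives Az²+Bz+C=0 with A=1.0136, B=0.1789, C=-0.0523;  B²−4AC=0.2440;  roots -0.3319, 0.1554;  negative root z = -0.3319
x = 0.0594, y = -0.0257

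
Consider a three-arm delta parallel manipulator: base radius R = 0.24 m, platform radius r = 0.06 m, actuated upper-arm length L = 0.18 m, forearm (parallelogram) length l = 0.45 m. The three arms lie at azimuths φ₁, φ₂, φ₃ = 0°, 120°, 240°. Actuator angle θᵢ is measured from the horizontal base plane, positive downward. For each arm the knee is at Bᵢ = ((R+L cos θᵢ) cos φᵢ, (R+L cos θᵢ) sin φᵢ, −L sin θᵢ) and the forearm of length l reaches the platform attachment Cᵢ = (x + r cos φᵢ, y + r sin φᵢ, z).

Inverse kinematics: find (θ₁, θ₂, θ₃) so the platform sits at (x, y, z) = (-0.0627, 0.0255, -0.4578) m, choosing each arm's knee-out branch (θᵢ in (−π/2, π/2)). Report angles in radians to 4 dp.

θ₁ = 1.0471, θ₂ = 0.6110, θ₃ = 0.7857

rotate P by −φ1: (-0.0627, 0.0255, -0.4578)
  A cos θ + B sin θ = C:  0.2427·cos θ + -0.4578·sin θ = -0.2751
  γ=atan2(-0.4578,0.2427)=-1.0833;  ψ=arccos(-0.5309)=2.1305;  θ1=γ+ψ≈1.0471
rotate P by −φ2: (0.0534, 0.0415, -0.4578)
  A=0.1266, B=-0.4578, C=(l²−L²−A²−y'²−z²)/(2L)=-0.1590
  √(A²+B²)=0.4750;  θ2 = -1.3011+1.9121 ≈ 0.6110
rotate P by −φ3: (0.0093, -0.0670, -0.4578)
  A cos θ + B sin θ = C:  0.1707·cos θ + -0.4578·sin θ = -0.2031
  √(A²+B²)=0.4886;  θ3 = -1.2138+1.9995 ≈ 0.7857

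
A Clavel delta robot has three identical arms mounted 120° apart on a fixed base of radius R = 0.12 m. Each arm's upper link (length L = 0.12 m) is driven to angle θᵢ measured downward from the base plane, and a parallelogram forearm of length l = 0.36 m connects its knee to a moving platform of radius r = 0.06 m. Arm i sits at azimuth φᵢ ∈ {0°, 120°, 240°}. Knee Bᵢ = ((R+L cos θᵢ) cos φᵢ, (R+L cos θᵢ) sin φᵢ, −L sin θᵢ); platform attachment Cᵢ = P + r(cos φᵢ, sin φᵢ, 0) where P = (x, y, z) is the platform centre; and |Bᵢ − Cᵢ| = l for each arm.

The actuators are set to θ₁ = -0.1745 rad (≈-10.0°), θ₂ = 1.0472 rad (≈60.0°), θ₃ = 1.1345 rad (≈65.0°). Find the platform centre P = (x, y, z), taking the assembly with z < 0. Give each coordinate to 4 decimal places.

(0.1986, 0.0156, -0.3382)

φ1=0.0°: virtual centre (0.1782, 0.0000, 0.0208), radius l
φ2=120.0°: virtual centre (-0.0600, 0.1039, -0.1039), radius l
arm 3 at φ=240.0°: ρ3 = 0.1107;  S3 = (-0.0554, -0.0959, -0.1088)
eliminate P² terms by subtracting sphere 1 from 2 and 3
linear system: -0.4764x+0.2078y = -0.0070−-0.2495z; -0.4671x+-0.1918y = -0.0081−-0.2592z
det = 0.1884;  x = 0.0160+-0.5398z,  y = 0.0032+-0.0368z
sphere 1 gives Az²+Bz+C=0 with A=1.2928, B=0.1332, C=-0.1029;  B²−4AC=0.5497;  roots -0.3382, 0.2352;  negative root z = -0.3382
x = 0.1986, y = 0.0156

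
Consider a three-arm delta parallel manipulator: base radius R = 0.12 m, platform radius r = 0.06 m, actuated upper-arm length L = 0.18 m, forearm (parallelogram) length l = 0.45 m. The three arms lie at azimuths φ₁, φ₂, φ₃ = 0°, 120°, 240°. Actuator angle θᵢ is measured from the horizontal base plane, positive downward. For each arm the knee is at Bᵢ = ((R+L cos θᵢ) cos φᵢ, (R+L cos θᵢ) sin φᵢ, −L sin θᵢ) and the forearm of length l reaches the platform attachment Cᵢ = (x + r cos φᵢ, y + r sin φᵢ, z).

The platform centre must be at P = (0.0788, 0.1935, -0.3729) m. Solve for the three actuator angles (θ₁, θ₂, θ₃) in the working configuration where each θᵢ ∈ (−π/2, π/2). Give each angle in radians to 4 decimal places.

rotate P by −φ1: (0.0788, 0.1935, -0.3729)
  e−x'=-0.0188;  (l²−L²−(e−x')²−y'²−z²)/2L = -0.0188
  θ1 = atan2(B,A) + arccos(C/0.3734) = -0.0001
arm 2 (φ=120.0°): x'=0.1282, y'=-0.1650
  e−x'=-0.0682;  (l²−L²−(e−x')²−y'²−z²)/2L = -0.0023
  θ2 = atan2(B,A) + arccos(C/0.3791) = -0.1748
φ3=240.0° → target in arm frame (-0.2070, -0.0285)
  A cos θ + B sin θ = C:  0.2670·cos θ + -0.3729·sin θ = -0.1140
  θ3 = atan2(B,A) + arccos(C/0.4586) = 0.8726

θ₁ = -0.0001, θ₂ = -0.1748, θ₃ = 0.8726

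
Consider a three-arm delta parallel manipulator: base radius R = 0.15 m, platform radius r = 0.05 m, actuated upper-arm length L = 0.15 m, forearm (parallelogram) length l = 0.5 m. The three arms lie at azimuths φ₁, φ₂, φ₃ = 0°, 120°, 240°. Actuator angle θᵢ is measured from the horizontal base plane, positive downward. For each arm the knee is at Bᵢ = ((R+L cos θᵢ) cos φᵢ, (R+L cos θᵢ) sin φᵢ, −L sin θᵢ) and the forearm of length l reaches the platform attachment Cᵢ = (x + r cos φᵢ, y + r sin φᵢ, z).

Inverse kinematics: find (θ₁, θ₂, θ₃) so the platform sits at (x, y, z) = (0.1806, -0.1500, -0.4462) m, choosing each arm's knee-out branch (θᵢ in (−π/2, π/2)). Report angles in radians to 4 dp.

φ1=0.0° → target in arm frame (0.1806, -0.1500)
  A cos θ + B sin θ = C:  -0.0806·cos θ + -0.4462·sin θ = -0.0020
  θ1 = atan2(B,A) + arccos(C/0.4534) = -0.1744
φ2=120.0° → target in arm frame (-0.2202, -0.0814)
  A=0.3202, B=-0.4462, C=(l²−L²−A²−y'²−z²)/(2L)=-0.2692
  γ=atan2(-0.4462,0.3202)=-0.9483;  ψ=arccos(-0.4901)=2.0830;  θ2=γ+ψ≈1.1347
arm 3 (φ=240.0°): x'=0.0396, y'=0.2314
  A cos θ + B sin θ = C:  0.0604·cos θ + -0.4462·sin θ = -0.0960
  θ3 = atan2(B,A) + arccos(C/0.4503) = 0.3493

θ₁ = -0.1744, θ₂ = 1.1347, θ₃ = 0.3493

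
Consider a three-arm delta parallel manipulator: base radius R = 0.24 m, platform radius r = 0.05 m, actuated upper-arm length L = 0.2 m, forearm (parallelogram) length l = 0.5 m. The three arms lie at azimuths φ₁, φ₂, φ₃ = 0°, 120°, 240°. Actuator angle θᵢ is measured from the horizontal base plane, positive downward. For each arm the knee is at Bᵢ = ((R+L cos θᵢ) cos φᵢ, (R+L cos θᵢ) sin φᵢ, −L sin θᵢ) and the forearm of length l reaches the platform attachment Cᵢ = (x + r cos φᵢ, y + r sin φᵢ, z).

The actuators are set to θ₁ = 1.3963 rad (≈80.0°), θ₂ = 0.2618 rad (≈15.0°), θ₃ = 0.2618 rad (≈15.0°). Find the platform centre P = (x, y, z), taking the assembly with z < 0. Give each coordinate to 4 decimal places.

(-0.2204, 0.0000, -0.4247)

arm 1 at φ=0.0°: e+L cos θ1 = 0.2247;  S1 = (0.2247, 0.0000, -0.1970)
φ2=120.0°: virtual centre (-0.1916, 0.3318, -0.0518), radius l
arm 3 at φ=240.0°: e+L cos θ3 = 0.3832;  S3 = (-0.1916, -0.3318, -0.0518)
subtract pairs → two planes through P
linear system: -0.8326x+0.6637y = 0.0602−0.2904z; -0.8326x+-0.6637y = 0.0602−0.2904z
Cramer: x(z) = -0.0723+0.3488z;  y(z) = 0.0000-0.0000z
quadratic in z: (1.1216)z²+(0.1867)z+(-0.1230)=0, √Δ=0.7659 → z ∈ {-0.4247, 0.2582}; z = -0.4247 (taking z<0)
x = -0.2204, y = 0.0000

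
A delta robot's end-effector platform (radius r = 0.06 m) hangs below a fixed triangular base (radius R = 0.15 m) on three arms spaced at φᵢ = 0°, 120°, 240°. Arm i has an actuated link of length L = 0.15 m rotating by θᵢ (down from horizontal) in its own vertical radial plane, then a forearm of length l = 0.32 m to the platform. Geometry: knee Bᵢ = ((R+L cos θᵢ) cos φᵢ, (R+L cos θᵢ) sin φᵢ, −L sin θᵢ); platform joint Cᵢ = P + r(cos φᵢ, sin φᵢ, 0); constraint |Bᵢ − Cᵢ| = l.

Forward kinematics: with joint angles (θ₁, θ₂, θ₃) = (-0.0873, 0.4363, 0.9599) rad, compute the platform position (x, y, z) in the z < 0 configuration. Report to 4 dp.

(0.0975, 0.0654, -0.2662)

S1 = (0.2394·cos0.0°, 0.2394·sin0.0°, 0.0131) = (0.2394, 0.0000, 0.0131)
arm 2 at φ=120.0°: e+L cos θ2 = 0.2259;  S2 = (-0.1130, 0.1957, -0.0634)
φ3=240.0°: virtual centre (-0.0880, -0.1525, -0.1229), radius l
|S₂|²−|S₁|² = -0.0024;  |S₃|²−|S₁|² = -0.0114
[-0.7048 0.3914 -0.1529]·P = -0.0024;  [-0.6549 -0.3049 -0.2719]·P = -0.0114
det = 0.4712;  x = 0.0110+-0.3248z,  y = 0.0137+-0.1941z
into |P−S₁|² = l²: 1.1432z² + 0.1169z + -0.0499 = 0;  Δ = 0.2418;  z = -0.2662 or 0.1639 → z<0 root = -0.2662
x = 0.0975, y = 0.0654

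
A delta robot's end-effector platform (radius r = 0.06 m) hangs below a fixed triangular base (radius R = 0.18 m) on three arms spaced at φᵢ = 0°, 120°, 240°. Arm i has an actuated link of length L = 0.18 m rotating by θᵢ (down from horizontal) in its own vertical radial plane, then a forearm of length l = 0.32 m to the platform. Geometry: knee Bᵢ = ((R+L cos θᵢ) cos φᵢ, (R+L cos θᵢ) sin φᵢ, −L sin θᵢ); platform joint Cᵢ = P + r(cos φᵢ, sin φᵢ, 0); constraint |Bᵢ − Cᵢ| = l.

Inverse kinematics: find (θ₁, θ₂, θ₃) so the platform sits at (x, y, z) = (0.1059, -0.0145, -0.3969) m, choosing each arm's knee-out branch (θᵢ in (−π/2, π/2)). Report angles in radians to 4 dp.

rotate P by −φ1: (0.1059, -0.0145, -0.3969)
  A cos θ + B sin θ = C:  0.0141·cos θ + -0.3969·sin θ = -0.2443
  √(A²+B²)=0.3972;  θ1 = -1.5353+2.2333 ≈ 0.6980
arm 2 (φ=120.0°): x'=-0.0655, y'=-0.0845
  A=0.1855, B=-0.3969, C=(l²−L²−A²−y'²−z²)/(2L)=-0.3585
  θ2 = atan2(B,A) + arccos(C/0.4381) = 1.3958
rotate P by −φ3: (-0.0404, 0.0990, -0.3969)
  A=0.1604, B=-0.3969, C=(l²−L²−A²−y'²−z²)/(2L)=-0.3418
  γ=atan2(-0.3969,0.1604)=-1.1867;  ψ=arccos(-0.7984)=2.4955;  θ3=γ+ψ≈1.3088

θ₁ = 0.6980, θ₂ = 1.3958, θ₃ = 1.3088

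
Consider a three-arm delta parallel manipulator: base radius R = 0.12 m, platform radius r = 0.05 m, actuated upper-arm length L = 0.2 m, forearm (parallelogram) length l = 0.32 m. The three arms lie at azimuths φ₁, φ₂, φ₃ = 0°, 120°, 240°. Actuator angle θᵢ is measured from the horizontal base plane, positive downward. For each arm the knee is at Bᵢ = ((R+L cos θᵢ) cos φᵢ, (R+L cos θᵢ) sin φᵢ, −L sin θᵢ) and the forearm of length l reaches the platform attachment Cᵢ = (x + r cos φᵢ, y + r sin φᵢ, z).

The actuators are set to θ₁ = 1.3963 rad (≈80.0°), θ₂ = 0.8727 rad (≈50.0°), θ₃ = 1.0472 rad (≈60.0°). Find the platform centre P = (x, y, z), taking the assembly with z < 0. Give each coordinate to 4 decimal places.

S1 = (0.1047·cos0.0°, 0.1047·sin0.0°, -0.1970) = (0.1047, 0.0000, -0.1970)
S2 = (0.1986·cos120.0°, 0.1986·sin120.0°, -0.1532) = (-0.0993, 0.1720, -0.1532)
arm 3 at φ=240.0°: (R−r)+L cos θ3 = 0.1700;  S3 = (-0.0850, -0.1472, -0.1732)
|S₂|²−|S₁|² = 0.0131;  |S₃|²−|S₁|² = 0.0091
linear system: -0.4080x+0.3439y = 0.0131−0.0875z; -0.3794x+-0.2944y = 0.0091−0.0475z
det = 0.2506;  x = -0.0280+0.1680z,  y = 0.0050+-0.0551z
into |P−S₁|² = l²: 1.0313z² + 0.3488z + -0.0460 = 0;  Δ = 0.3113;  z = -0.4396 or 0.1014 → z<0 root = -0.4396
x = -0.1018, y = 0.0292

(-0.1018, 0.0292, -0.4396)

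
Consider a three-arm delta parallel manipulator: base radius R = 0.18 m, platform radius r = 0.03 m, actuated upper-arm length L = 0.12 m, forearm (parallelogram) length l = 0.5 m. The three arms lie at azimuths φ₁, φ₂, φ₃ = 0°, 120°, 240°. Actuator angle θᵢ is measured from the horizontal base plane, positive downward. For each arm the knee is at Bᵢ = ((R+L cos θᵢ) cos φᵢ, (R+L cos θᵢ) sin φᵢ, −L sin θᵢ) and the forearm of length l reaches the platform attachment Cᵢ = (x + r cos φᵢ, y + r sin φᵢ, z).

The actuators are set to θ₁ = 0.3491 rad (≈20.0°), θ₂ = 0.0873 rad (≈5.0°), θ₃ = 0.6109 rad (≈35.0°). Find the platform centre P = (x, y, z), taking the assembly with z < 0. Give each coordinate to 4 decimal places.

(0.0014, 0.0673, -0.4620)

arm 1 at φ=0.0°: (R−r)+L cos θ1 = 0.2628;  centre 1 = (0.2628, 0.0000, -0.0410)
arm 2 at φ=120.0°: (R−r)+L cos θ2 = 0.2695;  centre 2 = (-0.1348, 0.2334, -0.0105)
arm 3 at φ=240.0°: (R−r)+L cos θ3 = 0.2483;  centre 3 = (-0.1241, -0.2150, -0.0688)
|centre ₂|²−|centre ₁|² = 0.0020;  |centre ₃|²−|centre ₁|² = -0.0043
linear system: -0.7951x+0.4669y = 0.0020−0.0612z; -0.7738x+-0.4301y = -0.0043−-0.0556z
det = 0.7032;  x = 0.0016+0.0005z,  y = 0.0071+-0.1301z
sphere 1 gives Az²+Bz+C=0 with A=1.0169, B=0.0800, C=-0.1801;  B²−4AC=0.7389;  roots -0.4620, 0.3833;  negative root z = -0.4620
x = 0.0014, y = 0.0673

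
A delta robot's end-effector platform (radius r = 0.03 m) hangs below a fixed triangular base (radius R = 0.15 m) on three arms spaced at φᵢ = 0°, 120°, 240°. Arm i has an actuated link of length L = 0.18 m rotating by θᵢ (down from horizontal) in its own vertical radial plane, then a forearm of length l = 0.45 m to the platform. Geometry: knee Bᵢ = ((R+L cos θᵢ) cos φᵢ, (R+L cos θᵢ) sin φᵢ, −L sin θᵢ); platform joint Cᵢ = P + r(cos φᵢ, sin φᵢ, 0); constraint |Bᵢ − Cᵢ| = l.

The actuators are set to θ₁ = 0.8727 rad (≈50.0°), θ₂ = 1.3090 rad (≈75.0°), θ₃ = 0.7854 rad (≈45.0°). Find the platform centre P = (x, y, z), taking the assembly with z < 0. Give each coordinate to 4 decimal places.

(0.0404, -0.1005, -0.5306)

φ1=0.0°: virtual centre (0.2357, 0.0000, -0.1379), radius l
φ2=120.0°: virtual centre (-0.0833, 0.1443, -0.1739), radius l
φ3=240.0°: virtual centre (-0.1236, -0.2141, -0.1273), radius l
|O₂|²−|O₁|² = -0.0166;  |O₃|²−|O₁|² = 0.0028
plane₁₂: -0.6380x+0.2885y+-0.0719z = -0.0166
Cramer: x(z) = 0.0131-0.0514z;  y(z) = -0.0285+0.1358z
into |P−O₁|² = l²: 1.0211z² + 0.2909z + -0.1331 = 0;  Δ = 0.6284;  z = -0.5306 or 0.2457 → z<0 root = -0.5306
x = 0.0404, y = -0.1005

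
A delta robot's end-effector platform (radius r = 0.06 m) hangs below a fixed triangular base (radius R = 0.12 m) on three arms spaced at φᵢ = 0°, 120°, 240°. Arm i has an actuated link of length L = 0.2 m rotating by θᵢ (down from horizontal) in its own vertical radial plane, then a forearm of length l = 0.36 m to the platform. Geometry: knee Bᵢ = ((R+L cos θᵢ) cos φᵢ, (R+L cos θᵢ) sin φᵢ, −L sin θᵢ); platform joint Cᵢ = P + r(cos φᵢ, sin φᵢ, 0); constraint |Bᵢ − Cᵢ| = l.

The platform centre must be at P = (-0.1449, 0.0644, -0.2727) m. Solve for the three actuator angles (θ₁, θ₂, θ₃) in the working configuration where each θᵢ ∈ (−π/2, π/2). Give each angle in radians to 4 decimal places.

θ₁ = 0.8728, θ₂ = -0.2618, θ₃ = 0.2619

φ1=0.0° → target in arm frame (-0.1449, 0.0644)
  A=0.2049, B=-0.2727, C=(l²−L²−A²−y'²−z²)/(2L)=-0.0772
  θ1 = atan2(B,A) + arccos(C/0.3411) = 0.8728
φ2=120.0° → target in arm frame (0.1282, 0.0933)
  A=-0.0682, B=-0.2727, C=(l²−L²−A²−y'²−z²)/(2L)=0.0047
  θ2 = atan2(B,A) + arccos(C/0.2811) = -0.2618
φ3=240.0° → target in arm frame (0.0167, -0.1577)
  A cos θ + B sin θ = C:  0.0433·cos θ + -0.2727·sin θ = -0.0288
  γ=atan2(-0.2727,0.0433)=-1.4132;  ψ=arccos(-0.1042)=1.6752;  θ3=γ+ψ≈0.2619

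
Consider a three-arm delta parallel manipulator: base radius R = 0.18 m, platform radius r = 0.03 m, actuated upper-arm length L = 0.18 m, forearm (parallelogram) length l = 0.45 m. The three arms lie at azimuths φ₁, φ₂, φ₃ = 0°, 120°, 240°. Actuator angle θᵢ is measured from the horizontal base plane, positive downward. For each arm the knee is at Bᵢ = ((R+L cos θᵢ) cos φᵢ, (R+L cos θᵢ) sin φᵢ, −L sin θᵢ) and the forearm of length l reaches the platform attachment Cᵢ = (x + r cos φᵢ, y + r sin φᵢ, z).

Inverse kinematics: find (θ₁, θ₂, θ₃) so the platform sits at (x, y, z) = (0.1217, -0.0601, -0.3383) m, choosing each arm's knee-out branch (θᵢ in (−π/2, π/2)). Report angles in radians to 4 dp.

θ₁ = -0.3492, θ₂ = 0.7850, θ₃ = 0.3489

arm 1 (φ=0.0°): x'=0.1217, y'=-0.0601
  e−x'=0.0283;  (l²−L²−(e−x')²−y'²−z²)/2L = 0.1423
  √(A²+B²)=0.3395;  θ1 = -1.4873+1.1382 ≈ -0.3492
φ2=120.0° → target in arm frame (-0.1129, -0.0753)
  A cos θ + B sin θ = C:  0.2629·cos θ + -0.3383·sin θ = -0.0532
  √(A²+B²)=0.4284;  θ2 = -0.9102+1.6952 ≈ 0.7850
φ3=240.0° → target in arm frame (-0.0088, 0.1354)
  A cos θ + B sin θ = C:  0.1588·cos θ + -0.3383·sin θ = 0.0336
  √(A²+B²)=0.3737;  θ3 = -1.1319+1.4808 ≈ 0.3489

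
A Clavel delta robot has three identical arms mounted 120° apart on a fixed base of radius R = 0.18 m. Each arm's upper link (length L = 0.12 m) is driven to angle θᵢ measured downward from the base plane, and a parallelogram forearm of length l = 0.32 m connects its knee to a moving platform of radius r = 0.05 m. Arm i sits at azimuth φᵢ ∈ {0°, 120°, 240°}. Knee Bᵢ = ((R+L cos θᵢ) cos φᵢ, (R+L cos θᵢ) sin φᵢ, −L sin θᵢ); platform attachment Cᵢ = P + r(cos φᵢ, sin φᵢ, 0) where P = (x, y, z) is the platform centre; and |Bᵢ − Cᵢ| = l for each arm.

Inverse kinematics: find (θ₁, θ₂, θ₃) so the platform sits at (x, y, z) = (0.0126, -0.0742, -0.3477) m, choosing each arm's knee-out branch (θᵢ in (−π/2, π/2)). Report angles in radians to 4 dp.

arm 1 (φ=0.0°): x'=0.0126, y'=-0.0742
  A cos θ + B sin θ = C:  0.1174·cos θ + -0.3477·sin θ = -0.2174
  θ1 = atan2(B,A) + arccos(C/0.3670) = 0.9598
φ2=120.0° → target in arm frame (-0.0706, 0.0262)
  e−x'=0.2006;  (l²−L²−(e−x')²−y'²−z²)/2L = -0.3075
  θ2 = atan2(B,A) + arccos(C/0.4014) = 1.3960
φ3=240.0° → target in arm frame (0.0580, 0.0480)
  e−x'=0.0720;  (l²−L²−(e−x')²−y'²−z²)/2L = -0.1683
  θ3 = atan2(B,A) + arccos(C/0.3551) = 0.6981

θ₁ = 0.9598, θ₂ = 1.3960, θ₃ = 0.6981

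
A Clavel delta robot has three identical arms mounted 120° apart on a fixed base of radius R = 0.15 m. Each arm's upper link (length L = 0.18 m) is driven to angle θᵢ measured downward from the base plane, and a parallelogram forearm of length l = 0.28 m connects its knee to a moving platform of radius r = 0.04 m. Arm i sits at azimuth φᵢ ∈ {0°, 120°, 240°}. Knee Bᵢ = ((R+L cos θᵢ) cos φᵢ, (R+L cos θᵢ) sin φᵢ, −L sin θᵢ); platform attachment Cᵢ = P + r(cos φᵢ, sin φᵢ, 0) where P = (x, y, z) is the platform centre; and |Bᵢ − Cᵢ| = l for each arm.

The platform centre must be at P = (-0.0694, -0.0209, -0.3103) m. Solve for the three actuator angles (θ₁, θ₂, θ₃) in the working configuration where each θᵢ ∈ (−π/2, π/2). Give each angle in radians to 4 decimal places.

θ₁ = 1.2220, θ₂ = 0.8729, θ₃ = 0.6981

φ1=0.0° → target in arm frame (-0.0694, -0.0209)
  e−x'=0.1794;  (l²−L²−(e−x')²−y'²−z²)/2L = -0.2303
  γ=atan2(-0.3103,0.1794)=-1.0466;  ψ=arccos(-0.6425)=2.2686;  θ1=γ+ψ≈1.2220
φ2=120.0° → target in arm frame (0.0166, 0.0706)
  A=0.0934, B=-0.3103, C=(l²−L²−A²−y'²−z²)/(2L)=-0.1777
  γ=atan2(-0.3103,0.0934)=-1.2784;  ψ=arccos(-0.5485)=2.1514;  θ2=γ+ψ≈0.8729
φ3=240.0° → target in arm frame (0.0528, -0.0497)
  A cos θ + B sin θ = C:  0.0572·cos θ + -0.3103·sin θ = -0.1556
  √(A²+B²)=0.3155;  θ3 = -1.3885+2.0866 ≈ 0.6981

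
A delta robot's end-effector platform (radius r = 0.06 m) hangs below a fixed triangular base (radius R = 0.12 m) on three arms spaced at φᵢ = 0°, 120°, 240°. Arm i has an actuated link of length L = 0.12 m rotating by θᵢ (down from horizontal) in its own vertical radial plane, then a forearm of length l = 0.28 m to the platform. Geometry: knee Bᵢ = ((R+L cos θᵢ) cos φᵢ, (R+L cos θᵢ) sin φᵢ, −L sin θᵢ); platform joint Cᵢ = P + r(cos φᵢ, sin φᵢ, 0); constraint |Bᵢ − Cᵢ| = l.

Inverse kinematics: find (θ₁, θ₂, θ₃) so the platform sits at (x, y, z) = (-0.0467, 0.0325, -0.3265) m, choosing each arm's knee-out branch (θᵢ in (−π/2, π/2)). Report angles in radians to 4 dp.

θ₁ = 1.0470, θ₂ = 0.6107, θ₃ = 0.8724

arm 1 (φ=0.0°): x'=-0.0467, y'=0.0325
  A=0.1067, B=-0.3265, C=(l²−L²−A²−y'²−z²)/(2L)=-0.2293
  √(A²+B²)=0.3435;  θ1 = -1.2549+2.3019 ≈ 1.0470
arm 2 (φ=120.0°): x'=0.0515, y'=0.0242
  A cos θ + B sin θ = C:  0.0085·cos θ + -0.3265·sin θ = -0.1802
  θ2 = atan2(B,A) + arccos(C/0.3266) = 0.6107
rotate P by −φ3: (-0.0048, -0.0567, -0.3265)
  A=0.0648, B=-0.3265, C=(l²−L²−A²−y'²−z²)/(2L)=-0.2084
  γ=atan2(-0.3265,0.0648)=-1.3749;  ψ=arccos(-0.6261)=2.2473;  θ3=γ+ψ≈0.8724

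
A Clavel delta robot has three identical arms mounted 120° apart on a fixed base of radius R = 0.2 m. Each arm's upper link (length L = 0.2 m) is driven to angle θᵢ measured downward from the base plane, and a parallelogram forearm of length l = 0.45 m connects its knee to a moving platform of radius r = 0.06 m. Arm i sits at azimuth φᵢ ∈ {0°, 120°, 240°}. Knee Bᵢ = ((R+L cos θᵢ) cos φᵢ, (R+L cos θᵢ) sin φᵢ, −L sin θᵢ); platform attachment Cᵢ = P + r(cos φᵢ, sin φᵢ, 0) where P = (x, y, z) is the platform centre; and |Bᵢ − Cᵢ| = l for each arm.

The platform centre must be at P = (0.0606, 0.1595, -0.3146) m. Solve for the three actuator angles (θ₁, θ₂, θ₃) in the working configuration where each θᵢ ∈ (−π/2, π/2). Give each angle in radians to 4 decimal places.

rotate P by −φ1: (0.0606, 0.1595, -0.3146)
  A=0.0794, B=-0.3146, C=(l²−L²−A²−y'²−z²)/(2L)=0.0795
  γ=atan2(-0.3146,0.0794)=-1.3236;  ψ=arccos(0.2449)=1.3234;  θ1=γ+ψ≈-0.0002
rotate P by −φ2: (0.1078, -0.1322, -0.3146)
  A=0.0322, B=-0.3146, C=(l²−L²−A²−y'²−z²)/(2L)=0.1125
  θ2 = atan2(B,A) + arccos(C/0.3162) = -0.2619
φ3=240.0° → target in arm frame (-0.1684, -0.0273)
  e−x'=0.3084;  (l²−L²−(e−x')²−y'²−z²)/2L = -0.0809
  √(A²+B²)=0.4406;  θ3 = -0.7953+1.7554 ≈ 0.9601

θ₁ = -0.0002, θ₂ = -0.2619, θ₃ = 0.9601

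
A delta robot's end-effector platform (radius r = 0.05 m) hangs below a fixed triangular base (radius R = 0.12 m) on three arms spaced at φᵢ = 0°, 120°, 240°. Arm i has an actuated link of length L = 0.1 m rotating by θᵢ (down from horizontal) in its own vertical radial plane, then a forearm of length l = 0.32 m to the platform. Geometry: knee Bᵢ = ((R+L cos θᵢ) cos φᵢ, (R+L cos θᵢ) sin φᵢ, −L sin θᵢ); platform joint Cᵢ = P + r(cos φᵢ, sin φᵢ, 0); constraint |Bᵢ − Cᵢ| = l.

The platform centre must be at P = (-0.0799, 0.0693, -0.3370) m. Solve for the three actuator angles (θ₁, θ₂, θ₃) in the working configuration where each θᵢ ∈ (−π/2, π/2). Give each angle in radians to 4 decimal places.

φ1=0.0° → target in arm frame (-0.0799, 0.0693)
  A cos θ + B sin θ = C:  0.1499·cos θ + -0.3370·sin θ = -0.2422
  θ1 = atan2(B,A) + arccos(C/0.3688) = 1.1349
rotate P by −φ2: (0.1000, 0.0345, -0.3370)
  A cos θ + B sin θ = C:  -0.0300·cos θ + -0.3370·sin θ = -0.1163
  √(A²+B²)=0.3383;  θ2 = -1.6595+1.9217 ≈ 0.2622
φ3=240.0° → target in arm frame (-0.0201, -0.1038)
  A cos θ + B sin θ = C:  0.0901·cos θ + -0.3370·sin θ = -0.2003
  θ3 = atan2(B,A) + arccos(C/0.3488) = 0.8729

θ₁ = 1.1349, θ₂ = 0.2622, θ₃ = 0.8729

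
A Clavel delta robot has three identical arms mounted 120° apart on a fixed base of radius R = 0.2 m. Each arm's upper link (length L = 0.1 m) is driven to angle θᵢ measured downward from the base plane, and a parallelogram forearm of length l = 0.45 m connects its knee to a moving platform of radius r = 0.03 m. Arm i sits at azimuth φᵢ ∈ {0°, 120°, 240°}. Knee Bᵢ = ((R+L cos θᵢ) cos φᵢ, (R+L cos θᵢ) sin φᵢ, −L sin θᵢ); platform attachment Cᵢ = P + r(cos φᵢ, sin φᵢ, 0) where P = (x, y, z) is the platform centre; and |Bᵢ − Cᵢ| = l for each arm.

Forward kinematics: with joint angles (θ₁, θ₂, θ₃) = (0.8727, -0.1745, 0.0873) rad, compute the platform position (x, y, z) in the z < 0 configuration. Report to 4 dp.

(-0.0990, 0.0209, -0.3782)

φ1=0.0°: virtual centre (0.2343, 0.0000, -0.0766), radius l
φ2=120.0°: virtual centre (-0.1342, 0.2325, 0.0174), radius l
arm 3 at φ=240.0°: (R−r)+L cos θ3 = 0.2696;  centre 3 = (-0.1348, -0.2335, -0.0087)
eliminate P² terms by subtracting sphere 1 from 2 and 3
plane₁₂: -0.7370x+0.4650y+0.1879z = 0.0116
Cramer: x(z) = -0.0160+0.2195z;  y(z) = -0.0004-0.0562z
into |P−centre ₁|² = l²: 1.0513z² + 0.0434z + -0.1340 = 0;  Δ = 0.5653;  z = -0.3782 or 0.3370 → z<0 root = -0.3782
x = -0.0990, y = 0.0209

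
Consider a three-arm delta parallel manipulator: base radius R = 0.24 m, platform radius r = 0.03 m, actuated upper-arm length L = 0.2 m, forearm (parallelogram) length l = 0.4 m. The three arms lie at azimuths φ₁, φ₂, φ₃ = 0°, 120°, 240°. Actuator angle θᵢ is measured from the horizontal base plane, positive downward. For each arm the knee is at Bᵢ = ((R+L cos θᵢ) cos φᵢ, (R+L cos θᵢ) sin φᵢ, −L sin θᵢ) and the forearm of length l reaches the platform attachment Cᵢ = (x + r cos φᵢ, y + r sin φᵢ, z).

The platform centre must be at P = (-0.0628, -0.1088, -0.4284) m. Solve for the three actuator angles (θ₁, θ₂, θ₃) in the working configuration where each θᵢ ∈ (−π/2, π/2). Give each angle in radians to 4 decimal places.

θ₁ = 1.3961, θ₂ = 1.3962, θ₃ = 0.6109

rotate P by −φ1: (-0.0628, -0.1088, -0.4284)
  A=0.2728, B=-0.4284, C=(l²−L²−A²−y'²−z²)/(2L)=-0.3745
  γ=atan2(-0.4284,0.2728)=-1.0038;  ψ=arccos(-0.7373)=2.3999;  θ1=γ+ψ≈1.3961
arm 2 (φ=120.0°): x'=-0.0628, y'=0.1088
  A cos θ + B sin θ = C:  0.2728·cos θ + -0.4284·sin θ = -0.3745
  θ2 = atan2(B,A) + arccos(C/0.5079) = 1.3962
rotate P by −φ3: (0.1256, 0.0000, -0.4284)
  A=0.0844, B=-0.4284, C=(l²−L²−A²−y'²−z²)/(2L)=-0.1766
  √(A²+B²)=0.4366;  θ3 = -1.3763+1.9872 ≈ 0.6109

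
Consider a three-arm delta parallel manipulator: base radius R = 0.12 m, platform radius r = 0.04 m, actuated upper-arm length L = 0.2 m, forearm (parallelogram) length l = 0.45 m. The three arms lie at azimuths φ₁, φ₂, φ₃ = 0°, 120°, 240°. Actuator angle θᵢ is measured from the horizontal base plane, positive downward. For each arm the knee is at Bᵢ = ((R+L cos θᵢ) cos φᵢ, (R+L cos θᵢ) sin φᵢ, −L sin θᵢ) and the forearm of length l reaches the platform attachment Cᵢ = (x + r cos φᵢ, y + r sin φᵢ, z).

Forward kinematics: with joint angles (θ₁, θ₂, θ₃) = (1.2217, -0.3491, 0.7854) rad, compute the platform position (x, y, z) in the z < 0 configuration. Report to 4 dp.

φ1=0.0°: virtual centre (0.1484, 0.0000, -0.1879), radius l
φ2=120.0°: virtual centre (-0.1340, 0.2320, 0.0684), radius l
O3 = (0.2214·cos240.0°, 0.2214·sin240.0°, -0.1414) = (-0.1107, -0.1918, -0.1414)
subtract pairs → two planes through P
plane₁₂: -0.5648x+0.4641y+0.5127z = 0.0191
Cramer: x(z) = -0.0279+0.5246z;  y(z) = 0.0072-0.4663z
sphere 1 gives Az²+Bz+C=0 with A=1.4927, B=0.1841, C=-0.1360;  B²−4AC=0.8462;  roots -0.3698, 0.2465;  negative root z = -0.3698
x = -0.2219, y = 0.1797

(-0.2219, 0.1797, -0.3698)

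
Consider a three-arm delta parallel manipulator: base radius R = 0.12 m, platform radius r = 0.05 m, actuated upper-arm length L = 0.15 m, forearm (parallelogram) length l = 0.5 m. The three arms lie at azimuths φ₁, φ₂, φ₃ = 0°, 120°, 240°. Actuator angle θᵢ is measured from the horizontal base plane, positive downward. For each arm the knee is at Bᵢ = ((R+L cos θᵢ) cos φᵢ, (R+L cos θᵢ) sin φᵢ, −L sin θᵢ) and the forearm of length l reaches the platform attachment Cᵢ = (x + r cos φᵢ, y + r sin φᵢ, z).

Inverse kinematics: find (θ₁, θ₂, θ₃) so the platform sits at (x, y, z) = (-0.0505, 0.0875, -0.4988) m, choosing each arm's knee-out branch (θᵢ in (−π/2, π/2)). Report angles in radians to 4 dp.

rotate P by −φ1: (-0.0505, 0.0875, -0.4988)
  A=0.1205, B=-0.4988, C=(l²−L²−A²−y'²−z²)/(2L)=-0.1449
  θ1 = atan2(B,A) + arccos(C/0.5131) = 0.5234
φ2=120.0° → target in arm frame (0.1010, 0.0000)
  e−x'=-0.0310;  (l²−L²−(e−x')²−y'²−z²)/2L = -0.0742
  γ=atan2(-0.4988,-0.0310)=-1.6329;  ψ=arccos(-0.1485)=1.7198;  θ2=γ+ψ≈0.0869
rotate P by −φ3: (-0.0505, -0.0875, -0.4988)
  e−x'=0.1205;  (l²−L²−(e−x')²−y'²−z²)/2L = -0.1449
  √(A²+B²)=0.5132;  θ3 = -1.3337+1.8571 ≈ 0.5234

θ₁ = 0.5234, θ₂ = 0.0869, θ₃ = 0.5234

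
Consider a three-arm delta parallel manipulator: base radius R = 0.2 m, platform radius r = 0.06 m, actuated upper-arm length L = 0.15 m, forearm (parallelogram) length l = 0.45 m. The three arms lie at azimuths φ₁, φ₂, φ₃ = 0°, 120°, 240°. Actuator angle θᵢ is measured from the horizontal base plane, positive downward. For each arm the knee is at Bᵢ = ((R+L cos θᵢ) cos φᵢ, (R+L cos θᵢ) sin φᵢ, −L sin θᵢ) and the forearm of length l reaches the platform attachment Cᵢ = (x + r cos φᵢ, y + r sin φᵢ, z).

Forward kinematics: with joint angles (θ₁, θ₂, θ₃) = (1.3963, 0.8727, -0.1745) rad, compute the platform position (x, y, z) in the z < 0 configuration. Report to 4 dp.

(-0.1770, -0.1323, -0.4072)

arm 1 at φ=0.0°: e+L cos θ1 = 0.1660;  S1 = (0.1660, 0.0000, -0.1477)
arm 2 at φ=120.0°: e+L cos θ2 = 0.2364;  S2 = (-0.1182, 0.2047, -0.1149)
φ3=240.0°: virtual centre (-0.1439, -0.2492, 0.0260), radius l
|S₂|²−|S₁|² = 0.0197;  |S₃|²−|S₁|² = 0.0341
linear system: -0.5685x+0.4095y = 0.0197−0.0656z; -0.6198x+-0.4983y = 0.0341−0.3475z
Cramer: x(z) = -0.0443+0.3258z;  y(z) = -0.0133+0.2921z
quadratic in z: (1.1915)z²+(0.1506)z+(-0.1363)=0, √Δ=0.8199 → z ∈ {-0.4072, 0.2808}; z = -0.4072 (taking z<0)
x = -0.1770, y = -0.1323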